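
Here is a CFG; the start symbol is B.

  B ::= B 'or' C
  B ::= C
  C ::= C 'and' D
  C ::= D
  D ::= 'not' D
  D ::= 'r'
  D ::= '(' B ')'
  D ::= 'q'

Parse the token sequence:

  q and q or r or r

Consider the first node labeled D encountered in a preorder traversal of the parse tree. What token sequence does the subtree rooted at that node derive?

q

[B [B [B [C [C [D q]] and [D q]]] or [C [D r]]] or [C [D r]]]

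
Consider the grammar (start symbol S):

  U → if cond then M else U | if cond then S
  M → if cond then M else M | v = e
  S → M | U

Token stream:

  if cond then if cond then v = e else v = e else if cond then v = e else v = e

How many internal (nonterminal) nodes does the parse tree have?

[S [M if cond then [M if cond then [M v = e] else [M v = e]] else [M if cond then [M v = e] else [M v = e]]]]

8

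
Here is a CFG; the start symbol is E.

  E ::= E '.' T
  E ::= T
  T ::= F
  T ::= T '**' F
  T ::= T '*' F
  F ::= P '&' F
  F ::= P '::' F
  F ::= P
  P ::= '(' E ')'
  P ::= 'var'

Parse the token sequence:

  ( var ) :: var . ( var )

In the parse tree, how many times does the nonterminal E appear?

[E [E [T [F [P ( [E [T [F [P var]]]] )] :: [F [P var]]]]] . [T [F [P ( [E [T [F [P var]]]] )]]]]

4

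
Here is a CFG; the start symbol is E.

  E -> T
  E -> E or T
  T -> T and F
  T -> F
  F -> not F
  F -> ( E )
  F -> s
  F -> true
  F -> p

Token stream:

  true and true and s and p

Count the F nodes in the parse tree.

4

[E [T [T [T [T [F true]] and [F true]] and [F s]] and [F p]]]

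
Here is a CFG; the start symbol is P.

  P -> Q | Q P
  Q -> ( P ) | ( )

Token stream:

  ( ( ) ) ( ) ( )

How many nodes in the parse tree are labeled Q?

4

[P [Q ( [P [Q ( )]] )] [P [Q ( )] [P [Q ( )]]]]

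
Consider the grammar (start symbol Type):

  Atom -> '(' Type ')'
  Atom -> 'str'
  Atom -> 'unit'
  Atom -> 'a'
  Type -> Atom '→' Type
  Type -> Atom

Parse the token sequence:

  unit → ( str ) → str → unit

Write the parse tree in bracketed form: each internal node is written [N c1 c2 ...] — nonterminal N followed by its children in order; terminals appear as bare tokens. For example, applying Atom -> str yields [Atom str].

[Type [Atom unit] → [Type [Atom ( [Type [Atom str]] )] → [Type [Atom str] → [Type [Atom unit]]]]]

Type
Atom → Type
unit → Type
unit → Atom → Type
unit → ( Type ) → Type
unit → ( Atom ) → Type
unit → ( str ) → Type
unit → ( str ) → Atom → Type
unit → ( str ) → str → Type
unit → ( str ) → str → Atom
unit → ( str ) → str → unit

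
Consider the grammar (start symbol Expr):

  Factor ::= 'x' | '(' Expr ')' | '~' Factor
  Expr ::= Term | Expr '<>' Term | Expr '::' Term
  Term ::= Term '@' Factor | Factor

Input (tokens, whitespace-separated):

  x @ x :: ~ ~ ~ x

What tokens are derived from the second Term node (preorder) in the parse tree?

[Expr [Expr [Term [Term [Factor x]] @ [Factor x]]] :: [Term [Factor ~ [Factor ~ [Factor ~ [Factor x]]]]]]

x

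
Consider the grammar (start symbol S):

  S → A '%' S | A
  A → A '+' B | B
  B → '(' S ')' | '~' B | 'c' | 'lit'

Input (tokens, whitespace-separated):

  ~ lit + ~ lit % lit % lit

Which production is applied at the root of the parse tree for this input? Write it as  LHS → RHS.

S → A '%' S

[S [A [A [B ~ [B lit]]] + [B ~ [B lit]]] % [S [A [B lit]] % [S [A [B lit]]]]]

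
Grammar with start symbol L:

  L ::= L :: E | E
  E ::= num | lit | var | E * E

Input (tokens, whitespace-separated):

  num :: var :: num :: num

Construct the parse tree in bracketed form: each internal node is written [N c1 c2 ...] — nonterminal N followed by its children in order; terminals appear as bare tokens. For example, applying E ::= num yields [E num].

[L [L [L [L [E num]] :: [E var]] :: [E num]] :: [E num]]

L
L :: E
L :: E :: E
L :: E :: E :: E
E :: E :: E :: E
num :: E :: E :: E
num :: var :: E :: E
num :: var :: num :: E
num :: var :: num :: num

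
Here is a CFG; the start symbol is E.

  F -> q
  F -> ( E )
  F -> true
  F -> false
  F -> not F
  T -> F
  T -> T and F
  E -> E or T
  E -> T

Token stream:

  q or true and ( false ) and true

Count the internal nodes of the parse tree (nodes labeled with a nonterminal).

13

[E [E [T [F q]]] or [T [T [T [F true]] and [F ( [E [T [F false]]] )]] and [F true]]]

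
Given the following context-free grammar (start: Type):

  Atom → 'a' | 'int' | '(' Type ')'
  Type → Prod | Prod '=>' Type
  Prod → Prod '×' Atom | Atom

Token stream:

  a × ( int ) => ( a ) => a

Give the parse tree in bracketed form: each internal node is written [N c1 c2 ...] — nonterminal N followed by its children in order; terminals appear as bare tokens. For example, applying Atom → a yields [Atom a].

Type
Prod => Type
Prod × Atom => Type
Atom × Atom => Type
a × Atom => Type
a × ( Type ) => Type
a × ( Prod ) => Type
a × ( Atom ) => Type
a × ( int ) => Type
a × ( int ) => Prod => Type
a × ( int ) => Atom => Type
a × ( int ) => ( Type ) => Type
a × ( int ) => ( Prod ) => Type
a × ( int ) => ( Atom ) => Type
a × ( int ) => ( a ) => Type
a × ( int ) => ( a ) => Prod
a × ( int ) => ( a ) => Atom
a × ( int ) => ( a ) => a

[Type [Prod [Prod [Atom a]] × [Atom ( [Type [Prod [Atom int]]] )]] => [Type [Prod [Atom ( [Type [Prod [Atom a]]] )]] => [Type [Prod [Atom a]]]]]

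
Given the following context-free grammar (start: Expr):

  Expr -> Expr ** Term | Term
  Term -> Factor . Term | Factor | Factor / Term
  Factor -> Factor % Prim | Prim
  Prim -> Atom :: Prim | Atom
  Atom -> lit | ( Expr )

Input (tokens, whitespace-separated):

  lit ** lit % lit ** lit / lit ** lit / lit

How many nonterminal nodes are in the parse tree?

31

[Expr [Expr [Expr [Expr [Term [Factor [Prim [Atom lit]]]]] ** [Term [Factor [Factor [Prim [Atom lit]]] % [Prim [Atom lit]]]]] ** [Term [Factor [Prim [Atom lit]]] / [Term [Factor [Prim [Atom lit]]]]]] ** [Term [Factor [Prim [Atom lit]]] / [Term [Factor [Prim [Atom lit]]]]]]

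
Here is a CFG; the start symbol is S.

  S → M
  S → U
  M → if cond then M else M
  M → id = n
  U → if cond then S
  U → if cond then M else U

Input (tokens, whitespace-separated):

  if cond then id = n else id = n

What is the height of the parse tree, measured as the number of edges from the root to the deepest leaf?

[S [M if cond then [M id = n] else [M id = n]]]

3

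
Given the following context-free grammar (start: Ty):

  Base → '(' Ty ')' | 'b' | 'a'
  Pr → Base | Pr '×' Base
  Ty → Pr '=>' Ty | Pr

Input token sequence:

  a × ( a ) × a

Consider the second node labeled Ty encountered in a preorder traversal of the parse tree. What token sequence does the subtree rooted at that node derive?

[Ty [Pr [Pr [Pr [Base a]] × [Base ( [Ty [Pr [Base a]]] )]] × [Base a]]]

a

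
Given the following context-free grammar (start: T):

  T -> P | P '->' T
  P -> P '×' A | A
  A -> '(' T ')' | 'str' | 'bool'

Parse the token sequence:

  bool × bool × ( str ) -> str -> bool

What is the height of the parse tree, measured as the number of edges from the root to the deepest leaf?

[T [P [P [P [A bool]] × [A bool]] × [A ( [T [P [A str]]] )]] -> [T [P [A str]] -> [T [P [A bool]]]]]

6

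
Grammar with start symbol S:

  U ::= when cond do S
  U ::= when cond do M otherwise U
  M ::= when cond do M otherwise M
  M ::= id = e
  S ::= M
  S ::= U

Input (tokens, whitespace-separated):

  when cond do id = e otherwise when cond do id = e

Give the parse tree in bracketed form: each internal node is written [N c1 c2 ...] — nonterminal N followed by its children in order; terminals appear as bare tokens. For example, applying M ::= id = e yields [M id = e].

S
U
when cond do M otherwise U
when cond do id = e otherwise U
when cond do id = e otherwise when cond do S
when cond do id = e otherwise when cond do M
when cond do id = e otherwise when cond do id = e

[S [U when cond do [M id = e] otherwise [U when cond do [S [M id = e]]]]]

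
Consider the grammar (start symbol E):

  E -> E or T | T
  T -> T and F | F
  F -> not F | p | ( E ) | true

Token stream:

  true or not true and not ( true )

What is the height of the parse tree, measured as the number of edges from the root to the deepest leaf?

7

[E [E [T [F true]]] or [T [T [F not [F true]]] and [F not [F ( [E [T [F true]]] )]]]]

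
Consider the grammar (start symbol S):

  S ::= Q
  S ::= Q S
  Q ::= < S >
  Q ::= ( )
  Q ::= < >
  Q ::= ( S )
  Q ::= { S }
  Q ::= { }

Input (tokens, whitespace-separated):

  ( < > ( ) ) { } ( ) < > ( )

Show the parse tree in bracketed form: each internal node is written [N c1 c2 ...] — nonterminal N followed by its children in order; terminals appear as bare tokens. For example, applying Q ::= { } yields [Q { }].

[S [Q ( [S [Q < >] [S [Q ( )]]] )] [S [Q { }] [S [Q ( )] [S [Q < >] [S [Q ( )]]]]]]

S
Q S
( S ) S
( Q S ) S
( < > S ) S
( < > Q ) S
( < > ( ) ) S
( < > ( ) ) Q S
( < > ( ) ) { } S
( < > ( ) ) { } Q S
( < > ( ) ) { } ( ) S
( < > ( ) ) { } ( ) Q S
( < > ( ) ) { } ( ) < > S
( < > ( ) ) { } ( ) < > Q
( < > ( ) ) { } ( ) < > ( )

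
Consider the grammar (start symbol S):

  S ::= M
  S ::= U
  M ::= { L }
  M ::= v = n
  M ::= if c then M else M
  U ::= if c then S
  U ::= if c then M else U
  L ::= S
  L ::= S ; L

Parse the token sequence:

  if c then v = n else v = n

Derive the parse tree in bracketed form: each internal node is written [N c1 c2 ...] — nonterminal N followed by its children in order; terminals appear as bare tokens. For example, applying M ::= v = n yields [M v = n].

[S [M if c then [M v = n] else [M v = n]]]

S
M
if c then M else M
if c then v = n else M
if c then v = n else v = n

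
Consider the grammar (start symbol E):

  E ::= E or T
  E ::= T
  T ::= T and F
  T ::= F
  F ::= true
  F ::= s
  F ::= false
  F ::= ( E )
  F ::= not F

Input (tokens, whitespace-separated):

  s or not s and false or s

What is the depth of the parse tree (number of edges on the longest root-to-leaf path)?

6

[E [E [E [T [F s]]] or [T [T [F not [F s]]] and [F false]]] or [T [F s]]]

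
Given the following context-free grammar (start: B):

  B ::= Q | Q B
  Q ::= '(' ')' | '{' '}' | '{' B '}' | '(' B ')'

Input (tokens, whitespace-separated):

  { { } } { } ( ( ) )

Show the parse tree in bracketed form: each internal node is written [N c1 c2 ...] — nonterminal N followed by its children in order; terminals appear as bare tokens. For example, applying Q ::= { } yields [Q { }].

[B [Q { [B [Q { }]] }] [B [Q { }] [B [Q ( [B [Q ( )]] )]]]]

B
Q B
{ B } B
{ Q } B
{ { } } B
{ { } } Q B
{ { } } { } B
{ { } } { } Q
{ { } } { } ( B )
{ { } } { } ( Q )
{ { } } { } ( ( ) )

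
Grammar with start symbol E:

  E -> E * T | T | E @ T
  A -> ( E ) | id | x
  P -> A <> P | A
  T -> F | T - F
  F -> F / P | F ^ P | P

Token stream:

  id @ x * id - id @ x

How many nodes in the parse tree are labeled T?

[E [E [E [E [T [F [P [A id]]]]] @ [T [F [P [A x]]]]] * [T [T [F [P [A id]]]] - [F [P [A id]]]]] @ [T [F [P [A x]]]]]

5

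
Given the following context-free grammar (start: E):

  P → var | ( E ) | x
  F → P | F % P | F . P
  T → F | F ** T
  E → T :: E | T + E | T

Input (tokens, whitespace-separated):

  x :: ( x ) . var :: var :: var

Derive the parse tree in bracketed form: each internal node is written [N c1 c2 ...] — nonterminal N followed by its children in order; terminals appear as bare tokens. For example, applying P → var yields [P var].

E
T :: E
F :: E
P :: E
x :: E
x :: T :: E
x :: F :: E
x :: F . P :: E
x :: P . P :: E
x :: ( E ) . P :: E
x :: ( T ) . P :: E
x :: ( F ) . P :: E
x :: ( P ) . P :: E
x :: ( x ) . P :: E
x :: ( x ) . var :: E
x :: ( x ) . var :: T :: E
x :: ( x ) . var :: F :: E
x :: ( x ) . var :: P :: E
x :: ( x ) . var :: var :: E
x :: ( x ) . var :: var :: T
x :: ( x ) . var :: var :: F
x :: ( x ) . var :: var :: P
x :: ( x ) . var :: var :: var

[E [T [F [P x]]] :: [E [T [F [F [P ( [E [T [F [P x]]]] )]] . [P var]]] :: [E [T [F [P var]]] :: [E [T [F [P var]]]]]]]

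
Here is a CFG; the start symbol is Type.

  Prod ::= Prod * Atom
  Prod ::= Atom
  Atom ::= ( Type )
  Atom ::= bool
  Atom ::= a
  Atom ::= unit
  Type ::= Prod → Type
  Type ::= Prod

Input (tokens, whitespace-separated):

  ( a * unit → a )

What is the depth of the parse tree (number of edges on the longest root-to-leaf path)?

7

[Type [Prod [Atom ( [Type [Prod [Prod [Atom a]] * [Atom unit]] → [Type [Prod [Atom a]]]] )]]]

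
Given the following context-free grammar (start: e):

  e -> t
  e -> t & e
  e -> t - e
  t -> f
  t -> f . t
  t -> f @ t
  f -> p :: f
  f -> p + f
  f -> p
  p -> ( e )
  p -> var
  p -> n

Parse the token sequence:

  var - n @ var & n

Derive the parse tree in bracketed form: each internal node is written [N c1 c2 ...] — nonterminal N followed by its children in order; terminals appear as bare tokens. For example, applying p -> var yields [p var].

e
t - e
f - e
p - e
var - e
var - t & e
var - f @ t & e
var - p @ t & e
var - n @ t & e
var - n @ f & e
var - n @ p & e
var - n @ var & e
var - n @ var & t
var - n @ var & f
var - n @ var & p
var - n @ var & n

[e [t [f [p var]]] - [e [t [f [p n]] @ [t [f [p var]]]] & [e [t [f [p n]]]]]]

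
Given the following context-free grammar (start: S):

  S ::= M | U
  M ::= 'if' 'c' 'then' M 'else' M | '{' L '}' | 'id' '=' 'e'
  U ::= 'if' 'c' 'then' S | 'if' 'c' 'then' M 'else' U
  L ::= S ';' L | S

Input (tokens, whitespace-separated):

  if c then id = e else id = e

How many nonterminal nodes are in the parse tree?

4

[S [M if c then [M id = e] else [M id = e]]]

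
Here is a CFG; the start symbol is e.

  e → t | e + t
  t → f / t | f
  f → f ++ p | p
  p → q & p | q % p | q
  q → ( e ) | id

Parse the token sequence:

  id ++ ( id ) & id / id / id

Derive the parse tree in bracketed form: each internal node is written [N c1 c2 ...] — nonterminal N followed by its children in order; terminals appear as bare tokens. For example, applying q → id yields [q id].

[e [t [f [f [p [q id]]] ++ [p [q ( [e [t [f [p [q id]]]]] )] & [p [q id]]]] / [t [f [p [q id]]] / [t [f [p [q id]]]]]]]

e
t
f / t
f ++ p / t
p ++ p / t
q ++ p / t
id ++ p / t
id ++ q & p / t
id ++ ( e ) & p / t
id ++ ( t ) & p / t
id ++ ( f ) & p / t
id ++ ( p ) & p / t
id ++ ( q ) & p / t
id ++ ( id ) & p / t
id ++ ( id ) & q / t
id ++ ( id ) & id / t
id ++ ( id ) & id / f / t
id ++ ( id ) & id / p / t
id ++ ( id ) & id / q / t
id ++ ( id ) & id / id / t
id ++ ( id ) & id / id / f
id ++ ( id ) & id / id / p
id ++ ( id ) & id / id / q
id ++ ( id ) & id / id / id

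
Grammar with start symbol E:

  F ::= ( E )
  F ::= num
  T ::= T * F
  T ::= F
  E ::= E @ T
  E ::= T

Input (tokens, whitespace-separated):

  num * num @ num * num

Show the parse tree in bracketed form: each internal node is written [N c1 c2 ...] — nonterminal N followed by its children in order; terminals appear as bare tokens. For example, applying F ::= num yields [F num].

[E [E [T [T [F num]] * [F num]]] @ [T [T [F num]] * [F num]]]

E
E @ T
T @ T
T * F @ T
F * F @ T
num * F @ T
num * num @ T
num * num @ T * F
num * num @ F * F
num * num @ num * F
num * num @ num * num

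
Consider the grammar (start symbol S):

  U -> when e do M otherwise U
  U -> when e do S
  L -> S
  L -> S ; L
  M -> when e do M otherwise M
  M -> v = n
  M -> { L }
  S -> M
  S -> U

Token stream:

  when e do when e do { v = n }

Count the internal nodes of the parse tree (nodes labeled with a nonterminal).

9

[S [U when e do [S [U when e do [S [M { [L [S [M v = n]]] }]]]]]]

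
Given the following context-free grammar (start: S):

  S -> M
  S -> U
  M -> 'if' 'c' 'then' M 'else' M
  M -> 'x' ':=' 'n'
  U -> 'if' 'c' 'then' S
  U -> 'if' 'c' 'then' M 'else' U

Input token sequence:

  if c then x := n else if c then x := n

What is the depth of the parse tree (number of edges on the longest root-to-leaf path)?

5

[S [U if c then [M x := n] else [U if c then [S [M x := n]]]]]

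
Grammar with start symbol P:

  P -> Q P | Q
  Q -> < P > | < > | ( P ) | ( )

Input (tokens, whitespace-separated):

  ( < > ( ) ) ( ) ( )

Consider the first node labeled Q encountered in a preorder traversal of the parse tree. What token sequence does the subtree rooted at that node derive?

( < > ( ) )

[P [Q ( [P [Q < >] [P [Q ( )]]] )] [P [Q ( )] [P [Q ( )]]]]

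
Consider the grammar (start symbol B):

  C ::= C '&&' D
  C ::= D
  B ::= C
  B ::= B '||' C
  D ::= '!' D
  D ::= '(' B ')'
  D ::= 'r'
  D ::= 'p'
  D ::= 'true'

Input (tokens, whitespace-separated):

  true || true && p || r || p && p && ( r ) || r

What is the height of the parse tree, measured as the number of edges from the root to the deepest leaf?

7

[B [B [B [B [B [C [D true]]] || [C [C [D true]] && [D p]]] || [C [D r]]] || [C [C [C [D p]] && [D p]] && [D ( [B [C [D r]]] )]]] || [C [D r]]]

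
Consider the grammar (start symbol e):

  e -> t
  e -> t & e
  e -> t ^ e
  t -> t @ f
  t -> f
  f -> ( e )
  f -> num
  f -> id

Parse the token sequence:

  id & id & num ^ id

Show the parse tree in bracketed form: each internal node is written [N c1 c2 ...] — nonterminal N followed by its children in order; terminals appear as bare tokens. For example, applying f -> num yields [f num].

[e [t [f id]] & [e [t [f id]] & [e [t [f num]] ^ [e [t [f id]]]]]]

e
t & e
f & e
id & e
id & t & e
id & f & e
id & id & e
id & id & t ^ e
id & id & f ^ e
id & id & num ^ e
id & id & num ^ t
id & id & num ^ f
id & id & num ^ id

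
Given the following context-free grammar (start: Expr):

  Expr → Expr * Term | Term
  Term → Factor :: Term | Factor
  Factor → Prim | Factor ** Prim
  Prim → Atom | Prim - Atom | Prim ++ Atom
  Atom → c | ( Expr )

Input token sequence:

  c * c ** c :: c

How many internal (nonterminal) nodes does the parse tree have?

[Expr [Expr [Term [Factor [Prim [Atom c]]]]] * [Term [Factor [Factor [Prim [Atom c]]] ** [Prim [Atom c]]] :: [Term [Factor [Prim [Atom c]]]]]]

17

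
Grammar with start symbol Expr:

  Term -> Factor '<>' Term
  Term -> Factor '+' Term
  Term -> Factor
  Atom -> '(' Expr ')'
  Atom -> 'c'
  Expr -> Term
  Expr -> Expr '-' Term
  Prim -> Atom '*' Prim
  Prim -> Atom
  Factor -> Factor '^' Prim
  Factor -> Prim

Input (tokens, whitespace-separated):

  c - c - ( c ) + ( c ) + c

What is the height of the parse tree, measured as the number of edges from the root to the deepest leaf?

11

[Expr [Expr [Expr [Term [Factor [Prim [Atom c]]]]] - [Term [Factor [Prim [Atom c]]]]] - [Term [Factor [Prim [Atom ( [Expr [Term [Factor [Prim [Atom c]]]]] )]]] + [Term [Factor [Prim [Atom ( [Expr [Term [Factor [Prim [Atom c]]]]] )]]] + [Term [Factor [Prim [Atom c]]]]]]]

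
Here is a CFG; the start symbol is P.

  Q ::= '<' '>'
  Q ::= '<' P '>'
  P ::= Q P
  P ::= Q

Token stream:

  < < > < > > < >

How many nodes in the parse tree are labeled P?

[P [Q < [P [Q < >] [P [Q < >]]] >] [P [Q < >]]]

4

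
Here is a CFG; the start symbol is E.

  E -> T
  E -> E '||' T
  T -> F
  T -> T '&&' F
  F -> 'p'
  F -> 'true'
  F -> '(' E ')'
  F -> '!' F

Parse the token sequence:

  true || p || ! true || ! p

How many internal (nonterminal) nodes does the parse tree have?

[E [E [E [E [T [F true]]] || [T [F p]]] || [T [F ! [F true]]]] || [T [F ! [F p]]]]

14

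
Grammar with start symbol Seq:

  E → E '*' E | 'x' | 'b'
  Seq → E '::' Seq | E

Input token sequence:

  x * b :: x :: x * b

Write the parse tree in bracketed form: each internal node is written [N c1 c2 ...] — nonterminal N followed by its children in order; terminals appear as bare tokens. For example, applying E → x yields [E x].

Seq
E :: Seq
E * E :: Seq
x * E :: Seq
x * b :: Seq
x * b :: E :: Seq
x * b :: x :: Seq
x * b :: x :: E
x * b :: x :: E * E
x * b :: x :: x * E
x * b :: x :: x * b

[Seq [E [E x] * [E b]] :: [Seq [E x] :: [Seq [E [E x] * [E b]]]]]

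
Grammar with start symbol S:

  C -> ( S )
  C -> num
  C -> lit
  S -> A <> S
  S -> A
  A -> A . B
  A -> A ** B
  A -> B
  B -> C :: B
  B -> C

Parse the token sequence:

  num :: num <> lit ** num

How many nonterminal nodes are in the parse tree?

[S [A [B [C num] :: [B [C num]]]] <> [S [A [A [B [C lit]]] ** [B [C num]]]]]

13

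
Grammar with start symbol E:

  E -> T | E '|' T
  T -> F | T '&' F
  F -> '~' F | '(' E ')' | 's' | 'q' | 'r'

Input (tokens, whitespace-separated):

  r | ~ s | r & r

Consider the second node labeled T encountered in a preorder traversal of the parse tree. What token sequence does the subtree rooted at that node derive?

~ s

[E [E [E [T [F r]]] | [T [F ~ [F s]]]] | [T [T [F r]] & [F r]]]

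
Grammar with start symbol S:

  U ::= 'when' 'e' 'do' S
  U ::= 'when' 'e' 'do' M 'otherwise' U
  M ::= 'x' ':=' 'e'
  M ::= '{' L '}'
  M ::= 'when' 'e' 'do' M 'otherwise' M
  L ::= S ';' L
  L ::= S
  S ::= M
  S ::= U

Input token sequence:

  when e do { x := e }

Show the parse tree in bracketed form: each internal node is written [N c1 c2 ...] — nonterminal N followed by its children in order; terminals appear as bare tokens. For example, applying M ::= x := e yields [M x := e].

S
U
when e do S
when e do M
when e do { L }
when e do { S }
when e do { M }
when e do { x := e }

[S [U when e do [S [M { [L [S [M x := e]]] }]]]]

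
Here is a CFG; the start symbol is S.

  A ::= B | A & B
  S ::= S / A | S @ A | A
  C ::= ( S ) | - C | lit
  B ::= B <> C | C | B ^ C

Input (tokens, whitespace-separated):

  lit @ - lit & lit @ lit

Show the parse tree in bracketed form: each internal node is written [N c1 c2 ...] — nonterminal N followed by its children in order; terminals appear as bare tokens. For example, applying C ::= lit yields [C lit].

S
S @ A
S @ A @ A
A @ A @ A
B @ A @ A
C @ A @ A
lit @ A @ A
lit @ A & B @ A
lit @ B & B @ A
lit @ C & B @ A
lit @ - C & B @ A
lit @ - lit & B @ A
lit @ - lit & C @ A
lit @ - lit & lit @ A
lit @ - lit & lit @ B
lit @ - lit & lit @ C
lit @ - lit & lit @ lit

[S [S [S [A [B [C lit]]]] @ [A [A [B [C - [C lit]]]] & [B [C lit]]]] @ [A [B [C lit]]]]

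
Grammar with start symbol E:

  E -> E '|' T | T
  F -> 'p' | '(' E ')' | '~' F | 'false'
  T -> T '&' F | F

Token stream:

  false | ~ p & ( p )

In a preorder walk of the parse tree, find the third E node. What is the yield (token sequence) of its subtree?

p

[E [E [T [F false]]] | [T [T [F ~ [F p]]] & [F ( [E [T [F p]]] )]]]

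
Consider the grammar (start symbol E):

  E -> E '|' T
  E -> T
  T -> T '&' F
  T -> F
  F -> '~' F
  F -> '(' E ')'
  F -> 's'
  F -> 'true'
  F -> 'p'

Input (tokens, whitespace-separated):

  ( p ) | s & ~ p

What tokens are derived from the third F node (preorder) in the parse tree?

[E [E [T [F ( [E [T [F p]]] )]]] | [T [T [F s]] & [F ~ [F p]]]]

s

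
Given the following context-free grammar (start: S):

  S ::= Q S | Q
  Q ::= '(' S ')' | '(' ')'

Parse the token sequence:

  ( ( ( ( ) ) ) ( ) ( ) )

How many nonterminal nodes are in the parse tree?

12

[S [Q ( [S [Q ( [S [Q ( [S [Q ( )]] )]] )] [S [Q ( )] [S [Q ( )]]]] )]]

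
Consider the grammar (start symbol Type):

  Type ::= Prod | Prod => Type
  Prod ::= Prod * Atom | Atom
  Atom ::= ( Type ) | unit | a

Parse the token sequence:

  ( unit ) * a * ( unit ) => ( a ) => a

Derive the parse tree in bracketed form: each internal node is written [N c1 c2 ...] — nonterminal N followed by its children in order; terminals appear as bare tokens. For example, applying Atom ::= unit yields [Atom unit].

[Type [Prod [Prod [Prod [Atom ( [Type [Prod [Atom unit]]] )]] * [Atom a]] * [Atom ( [Type [Prod [Atom unit]]] )]] => [Type [Prod [Atom ( [Type [Prod [Atom a]]] )]] => [Type [Prod [Atom a]]]]]

Type
Prod => Type
Prod * Atom => Type
Prod * Atom * Atom => Type
Atom * Atom * Atom => Type
( Type ) * Atom * Atom => Type
( Prod ) * Atom * Atom => Type
( Atom ) * Atom * Atom => Type
( unit ) * Atom * Atom => Type
( unit ) * a * Atom => Type
( unit ) * a * ( Type ) => Type
( unit ) * a * ( Prod ) => Type
( unit ) * a * ( Atom ) => Type
( unit ) * a * ( unit ) => Type
( unit ) * a * ( unit ) => Prod => Type
( unit ) * a * ( unit ) => Atom => Type
( unit ) * a * ( unit ) => ( Type ) => Type
( unit ) * a * ( unit ) => ( Prod ) => Type
( unit ) * a * ( unit ) => ( Atom ) => Type
( unit ) * a * ( unit ) => ( a ) => Type
( unit ) * a * ( unit ) => ( a ) => Prod
( unit ) * a * ( unit ) => ( a ) => Atom
( unit ) * a * ( unit ) => ( a ) => a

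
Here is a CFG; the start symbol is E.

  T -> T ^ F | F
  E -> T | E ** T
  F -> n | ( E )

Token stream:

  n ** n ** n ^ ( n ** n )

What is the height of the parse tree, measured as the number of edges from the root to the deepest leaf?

[E [E [E [T [F n]]] ** [T [F n]]] ** [T [T [F n]] ^ [F ( [E [E [T [F n]]] ** [T [F n]]] )]]]

7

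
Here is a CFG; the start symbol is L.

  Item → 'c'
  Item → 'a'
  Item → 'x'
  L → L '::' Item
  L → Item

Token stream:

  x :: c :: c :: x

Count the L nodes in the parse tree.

[L [L [L [L [Item x]] :: [Item c]] :: [Item c]] :: [Item x]]

4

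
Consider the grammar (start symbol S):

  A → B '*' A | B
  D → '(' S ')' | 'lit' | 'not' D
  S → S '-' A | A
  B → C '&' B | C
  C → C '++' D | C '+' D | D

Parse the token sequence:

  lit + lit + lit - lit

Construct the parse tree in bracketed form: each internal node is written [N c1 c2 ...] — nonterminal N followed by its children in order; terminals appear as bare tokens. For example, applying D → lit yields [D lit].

[S [S [A [B [C [C [C [D lit]] + [D lit]] + [D lit]]]]] - [A [B [C [D lit]]]]]

S
S - A
A - A
B - A
C - A
C + D - A
C + D + D - A
D + D + D - A
lit + D + D - A
lit + lit + D - A
lit + lit + lit - A
lit + lit + lit - B
lit + lit + lit - C
lit + lit + lit - D
lit + lit + lit - lit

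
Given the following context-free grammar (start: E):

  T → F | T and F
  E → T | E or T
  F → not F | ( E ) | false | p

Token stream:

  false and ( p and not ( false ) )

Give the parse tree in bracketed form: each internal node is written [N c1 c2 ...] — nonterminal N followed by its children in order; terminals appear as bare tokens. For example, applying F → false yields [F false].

E
T
T and F
F and F
false and F
false and ( E )
false and ( T )
false and ( T and F )
false and ( F and F )
false and ( p and F )
false and ( p and not F )
false and ( p and not ( E ) )
false and ( p and not ( T ) )
false and ( p and not ( F ) )
false and ( p and not ( false ) )

[E [T [T [F false]] and [F ( [E [T [T [F p]] and [F not [F ( [E [T [F false]]] )]]]] )]]]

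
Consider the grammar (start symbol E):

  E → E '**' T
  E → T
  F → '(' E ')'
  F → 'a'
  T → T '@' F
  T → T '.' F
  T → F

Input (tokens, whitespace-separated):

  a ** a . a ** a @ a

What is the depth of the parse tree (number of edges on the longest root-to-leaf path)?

[E [E [E [T [F a]]] ** [T [T [F a]] . [F a]]] ** [T [T [F a]] @ [F a]]]

5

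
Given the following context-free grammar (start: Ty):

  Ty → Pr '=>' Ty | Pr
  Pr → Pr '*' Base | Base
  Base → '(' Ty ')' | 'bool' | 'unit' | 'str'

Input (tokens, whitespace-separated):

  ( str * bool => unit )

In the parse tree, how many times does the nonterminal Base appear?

4

[Ty [Pr [Base ( [Ty [Pr [Pr [Base str]] * [Base bool]] => [Ty [Pr [Base unit]]]] )]]]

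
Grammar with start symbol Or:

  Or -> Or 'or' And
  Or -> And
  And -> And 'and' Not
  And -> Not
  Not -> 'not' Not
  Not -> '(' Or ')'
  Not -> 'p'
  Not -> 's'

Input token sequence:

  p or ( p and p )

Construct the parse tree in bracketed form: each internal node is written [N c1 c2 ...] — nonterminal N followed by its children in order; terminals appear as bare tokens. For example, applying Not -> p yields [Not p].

Or
Or or And
And or And
Not or And
p or And
p or Not
p or ( Or )
p or ( And )
p or ( And and Not )
p or ( Not and Not )
p or ( p and Not )
p or ( p and p )

[Or [Or [And [Not p]]] or [And [Not ( [Or [And [And [Not p]] and [Not p]]] )]]]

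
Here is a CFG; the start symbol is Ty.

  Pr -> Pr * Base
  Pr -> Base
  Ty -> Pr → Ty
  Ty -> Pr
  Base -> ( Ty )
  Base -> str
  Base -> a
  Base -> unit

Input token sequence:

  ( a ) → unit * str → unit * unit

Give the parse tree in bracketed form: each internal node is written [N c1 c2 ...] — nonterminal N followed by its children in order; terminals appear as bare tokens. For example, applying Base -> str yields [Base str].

Ty
Pr → Ty
Base → Ty
( Ty ) → Ty
( Pr ) → Ty
( Base ) → Ty
( a ) → Ty
( a ) → Pr → Ty
( a ) → Pr * Base → Ty
( a ) → Base * Base → Ty
( a ) → unit * Base → Ty
( a ) → unit * str → Ty
( a ) → unit * str → Pr
( a ) → unit * str → Pr * Base
( a ) → unit * str → Base * Base
( a ) → unit * str → unit * Base
( a ) → unit * str → unit * unit

[Ty [Pr [Base ( [Ty [Pr [Base a]]] )]] → [Ty [Pr [Pr [Base unit]] * [Base str]] → [Ty [Pr [Pr [Base unit]] * [Base unit]]]]]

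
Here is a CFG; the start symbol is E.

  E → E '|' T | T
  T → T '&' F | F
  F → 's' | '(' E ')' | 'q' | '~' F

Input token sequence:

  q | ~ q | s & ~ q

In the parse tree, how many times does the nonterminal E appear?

3

[E [E [E [T [F q]]] | [T [F ~ [F q]]]] | [T [T [F s]] & [F ~ [F q]]]]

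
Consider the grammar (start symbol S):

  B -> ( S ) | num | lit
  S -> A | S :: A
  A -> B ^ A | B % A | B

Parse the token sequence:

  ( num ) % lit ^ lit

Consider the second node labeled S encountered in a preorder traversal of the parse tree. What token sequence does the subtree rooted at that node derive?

num

[S [A [B ( [S [A [B num]]] )] % [A [B lit] ^ [A [B lit]]]]]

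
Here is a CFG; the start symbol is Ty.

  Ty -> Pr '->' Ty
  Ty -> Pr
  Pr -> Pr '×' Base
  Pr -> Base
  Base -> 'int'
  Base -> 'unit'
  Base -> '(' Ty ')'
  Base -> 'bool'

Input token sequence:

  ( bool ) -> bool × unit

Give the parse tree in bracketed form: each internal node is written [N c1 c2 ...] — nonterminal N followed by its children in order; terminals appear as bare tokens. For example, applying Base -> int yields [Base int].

[Ty [Pr [Base ( [Ty [Pr [Base bool]]] )]] -> [Ty [Pr [Pr [Base bool]] × [Base unit]]]]

Ty
Pr -> Ty
Base -> Ty
( Ty ) -> Ty
( Pr ) -> Ty
( Base ) -> Ty
( bool ) -> Ty
( bool ) -> Pr
( bool ) -> Pr × Base
( bool ) -> Base × Base
( bool ) -> bool × Base
( bool ) -> bool × unit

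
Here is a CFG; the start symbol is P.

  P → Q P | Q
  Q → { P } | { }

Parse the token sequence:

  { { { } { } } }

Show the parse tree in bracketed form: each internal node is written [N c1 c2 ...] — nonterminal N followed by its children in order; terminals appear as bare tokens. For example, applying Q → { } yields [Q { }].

[P [Q { [P [Q { [P [Q { }] [P [Q { }]]] }]] }]]

P
Q
{ P }
{ Q }
{ { P } }
{ { Q P } }
{ { { } P } }
{ { { } Q } }
{ { { } { } } }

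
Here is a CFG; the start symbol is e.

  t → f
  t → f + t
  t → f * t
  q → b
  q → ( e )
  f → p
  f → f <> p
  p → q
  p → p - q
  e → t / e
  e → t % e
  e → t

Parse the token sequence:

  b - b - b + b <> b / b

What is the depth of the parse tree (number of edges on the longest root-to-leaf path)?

[e [t [f [p [p [p [q b]] - [q b]] - [q b]]] + [t [f [f [p [q b]]] <> [p [q b]]]]] / [e [t [f [p [q b]]]]]]

7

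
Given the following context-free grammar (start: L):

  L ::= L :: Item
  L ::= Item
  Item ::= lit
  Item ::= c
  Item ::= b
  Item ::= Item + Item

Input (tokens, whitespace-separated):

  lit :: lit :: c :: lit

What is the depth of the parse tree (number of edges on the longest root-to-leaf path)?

5

[L [L [L [L [Item lit]] :: [Item lit]] :: [Item c]] :: [Item lit]]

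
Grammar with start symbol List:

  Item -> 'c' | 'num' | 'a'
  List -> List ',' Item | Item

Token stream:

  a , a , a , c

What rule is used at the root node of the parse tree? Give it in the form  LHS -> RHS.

List -> List ',' Item

[List [List [List [List [Item a]] , [Item a]] , [Item a]] , [Item c]]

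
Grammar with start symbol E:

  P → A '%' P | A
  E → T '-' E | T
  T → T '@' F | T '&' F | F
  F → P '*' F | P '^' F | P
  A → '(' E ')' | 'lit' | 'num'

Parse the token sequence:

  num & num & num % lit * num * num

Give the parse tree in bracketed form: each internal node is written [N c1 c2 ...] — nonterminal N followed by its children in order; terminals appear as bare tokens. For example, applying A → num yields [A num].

E
T
T & F
T & F & F
F & F & F
P & F & F
A & F & F
num & F & F
num & P & F
num & A & F
num & num & F
num & num & P * F
num & num & A % P * F
num & num & num % P * F
num & num & num % A * F
num & num & num % lit * F
num & num & num % lit * P * F
num & num & num % lit * A * F
num & num & num % lit * num * F
num & num & num % lit * num * P
num & num & num % lit * num * A
num & num & num % lit * num * num

[E [T [T [T [F [P [A num]]]] & [F [P [A num]]]] & [F [P [A num] % [P [A lit]]] * [F [P [A num]] * [F [P [A num]]]]]]]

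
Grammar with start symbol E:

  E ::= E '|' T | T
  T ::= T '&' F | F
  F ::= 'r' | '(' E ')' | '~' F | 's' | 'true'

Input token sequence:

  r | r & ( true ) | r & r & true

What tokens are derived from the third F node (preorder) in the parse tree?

( true )

[E [E [E [T [F r]]] | [T [T [F r]] & [F ( [E [T [F true]]] )]]] | [T [T [T [F r]] & [F r]] & [F true]]]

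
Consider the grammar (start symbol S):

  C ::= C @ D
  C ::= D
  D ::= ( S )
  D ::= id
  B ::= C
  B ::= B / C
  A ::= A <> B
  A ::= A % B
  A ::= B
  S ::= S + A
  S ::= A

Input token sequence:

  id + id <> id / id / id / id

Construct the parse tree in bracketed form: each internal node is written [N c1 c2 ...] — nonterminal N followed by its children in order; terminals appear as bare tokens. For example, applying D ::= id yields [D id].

S
S + A
A + A
B + A
C + A
D + A
id + A
id + A <> B
id + B <> B
id + C <> B
id + D <> B
id + id <> B
id + id <> B / C
id + id <> B / C / C
id + id <> B / C / C / C
id + id <> C / C / C / C
id + id <> D / C / C / C
id + id <> id / C / C / C
id + id <> id / D / C / C
id + id <> id / id / C / C
id + id <> id / id / D / C
id + id <> id / id / id / C
id + id <> id / id / id / D
id + id <> id / id / id / id

[S [S [A [B [C [D id]]]]] + [A [A [B [C [D id]]]] <> [B [B [B [B [C [D id]]] / [C [D id]]] / [C [D id]]] / [C [D id]]]]]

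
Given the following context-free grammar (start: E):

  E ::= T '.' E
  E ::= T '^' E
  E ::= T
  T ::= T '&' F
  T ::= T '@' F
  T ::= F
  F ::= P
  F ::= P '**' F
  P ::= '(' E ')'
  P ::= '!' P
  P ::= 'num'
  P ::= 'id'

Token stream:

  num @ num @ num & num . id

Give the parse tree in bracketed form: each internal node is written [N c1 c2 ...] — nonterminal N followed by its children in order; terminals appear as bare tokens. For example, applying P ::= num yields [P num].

[E [T [T [T [T [F [P num]]] @ [F [P num]]] @ [F [P num]]] & [F [P num]]] . [E [T [F [P id]]]]]

E
T . E
T & F . E
T @ F & F . E
T @ F @ F & F . E
F @ F @ F & F . E
P @ F @ F & F . E
num @ F @ F & F . E
num @ P @ F & F . E
num @ num @ F & F . E
num @ num @ P & F . E
num @ num @ num & F . E
num @ num @ num & P . E
num @ num @ num & num . E
num @ num @ num & num . T
num @ num @ num & num . F
num @ num @ num & num . P
num @ num @ num & num . id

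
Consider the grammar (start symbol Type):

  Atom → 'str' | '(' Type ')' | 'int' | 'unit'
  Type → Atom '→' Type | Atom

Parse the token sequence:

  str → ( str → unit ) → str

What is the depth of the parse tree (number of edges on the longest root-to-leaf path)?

6

[Type [Atom str] → [Type [Atom ( [Type [Atom str] → [Type [Atom unit]]] )] → [Type [Atom str]]]]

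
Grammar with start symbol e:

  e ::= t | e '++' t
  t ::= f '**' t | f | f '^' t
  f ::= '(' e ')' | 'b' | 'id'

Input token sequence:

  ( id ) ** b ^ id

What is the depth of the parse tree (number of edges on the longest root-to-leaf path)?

6

[e [t [f ( [e [t [f id]]] )] ** [t [f b] ^ [t [f id]]]]]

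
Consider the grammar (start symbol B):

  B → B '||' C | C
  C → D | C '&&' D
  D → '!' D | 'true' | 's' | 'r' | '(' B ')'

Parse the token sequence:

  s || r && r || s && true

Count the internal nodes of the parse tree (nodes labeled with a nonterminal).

13

[B [B [B [C [D s]]] || [C [C [D r]] && [D r]]] || [C [C [D s]] && [D true]]]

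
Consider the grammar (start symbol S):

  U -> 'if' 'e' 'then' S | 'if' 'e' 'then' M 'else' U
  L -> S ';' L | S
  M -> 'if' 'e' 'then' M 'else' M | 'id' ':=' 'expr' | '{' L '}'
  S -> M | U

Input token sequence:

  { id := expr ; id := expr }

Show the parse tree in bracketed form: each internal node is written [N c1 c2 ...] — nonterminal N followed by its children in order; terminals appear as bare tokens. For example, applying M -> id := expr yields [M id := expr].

[S [M { [L [S [M id := expr]] ; [L [S [M id := expr]]]] }]]

S
M
{ L }
{ S ; L }
{ M ; L }
{ id := expr ; L }
{ id := expr ; S }
{ id := expr ; M }
{ id := expr ; id := expr }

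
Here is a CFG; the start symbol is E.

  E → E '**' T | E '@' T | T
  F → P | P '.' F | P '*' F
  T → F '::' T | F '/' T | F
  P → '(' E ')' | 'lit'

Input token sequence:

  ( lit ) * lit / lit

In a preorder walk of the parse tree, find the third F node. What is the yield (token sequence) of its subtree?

[E [T [F [P ( [E [T [F [P lit]]]] )] * [F [P lit]]] / [T [F [P lit]]]]]

lit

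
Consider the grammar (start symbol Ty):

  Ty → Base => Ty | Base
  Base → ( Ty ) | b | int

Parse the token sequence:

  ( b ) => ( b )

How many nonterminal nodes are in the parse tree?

8

[Ty [Base ( [Ty [Base b]] )] => [Ty [Base ( [Ty [Base b]] )]]]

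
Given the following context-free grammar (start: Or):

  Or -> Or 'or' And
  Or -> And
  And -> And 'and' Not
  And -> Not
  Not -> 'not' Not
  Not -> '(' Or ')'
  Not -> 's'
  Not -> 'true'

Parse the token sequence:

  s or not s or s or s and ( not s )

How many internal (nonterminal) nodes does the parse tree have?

19

[Or [Or [Or [Or [And [Not s]]] or [And [Not not [Not s]]]] or [And [Not s]]] or [And [And [Not s]] and [Not ( [Or [And [Not not [Not s]]]] )]]]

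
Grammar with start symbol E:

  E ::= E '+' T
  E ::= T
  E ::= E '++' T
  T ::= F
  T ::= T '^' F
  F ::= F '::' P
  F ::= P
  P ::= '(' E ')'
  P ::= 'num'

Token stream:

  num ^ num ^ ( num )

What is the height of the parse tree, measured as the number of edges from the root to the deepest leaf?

8

[E [T [T [T [F [P num]]] ^ [F [P num]]] ^ [F [P ( [E [T [F [P num]]]] )]]]]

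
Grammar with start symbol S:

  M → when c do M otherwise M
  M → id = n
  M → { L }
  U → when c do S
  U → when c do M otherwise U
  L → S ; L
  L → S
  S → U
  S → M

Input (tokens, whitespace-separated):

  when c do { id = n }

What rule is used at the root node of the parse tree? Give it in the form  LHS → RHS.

[S [U when c do [S [M { [L [S [M id = n]]] }]]]]

S → U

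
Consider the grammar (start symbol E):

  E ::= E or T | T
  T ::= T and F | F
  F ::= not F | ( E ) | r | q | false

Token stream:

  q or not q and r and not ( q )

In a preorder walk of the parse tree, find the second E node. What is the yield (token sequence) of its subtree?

[E [E [T [F q]]] or [T [T [T [F not [F q]]] and [F r]] and [F not [F ( [E [T [F q]]] )]]]]

q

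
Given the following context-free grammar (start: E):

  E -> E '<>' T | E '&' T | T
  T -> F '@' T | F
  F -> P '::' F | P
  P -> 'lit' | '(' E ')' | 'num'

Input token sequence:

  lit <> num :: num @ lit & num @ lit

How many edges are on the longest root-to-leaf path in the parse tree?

[E [E [E [T [F [P lit]]]] <> [T [F [P num] :: [F [P num]]] @ [T [F [P lit]]]]] & [T [F [P num]] @ [T [F [P lit]]]]]

6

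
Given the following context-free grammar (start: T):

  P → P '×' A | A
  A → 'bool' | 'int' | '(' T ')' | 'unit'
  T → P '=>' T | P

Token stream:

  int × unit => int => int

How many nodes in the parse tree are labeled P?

[T [P [P [A int]] × [A unit]] => [T [P [A int]] => [T [P [A int]]]]]

4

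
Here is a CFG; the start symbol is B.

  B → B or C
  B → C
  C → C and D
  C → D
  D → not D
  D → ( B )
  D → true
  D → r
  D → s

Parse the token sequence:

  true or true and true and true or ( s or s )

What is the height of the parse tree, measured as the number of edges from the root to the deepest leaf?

7

[B [B [B [C [D true]]] or [C [C [C [D true]] and [D true]] and [D true]]] or [C [D ( [B [B [C [D s]]] or [C [D s]]] )]]]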